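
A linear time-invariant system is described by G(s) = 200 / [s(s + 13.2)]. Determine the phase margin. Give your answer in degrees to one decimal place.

49.1°

Gain crossover: |G(jω)| = 1 at ω ≈ 11.4 rad/s.
∠G(j11.4) = −90° − arctan(11.4/13.2) ≈ -130.93°
PM = 180° + (-130.93°) = 49.07°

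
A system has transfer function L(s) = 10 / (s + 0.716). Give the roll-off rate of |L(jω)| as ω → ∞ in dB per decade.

-20 dB/decade

With 0 zeros and 1 pole, the high-frequency asymptotic slope is 20 × (0 − 1) = -20 dB/decade.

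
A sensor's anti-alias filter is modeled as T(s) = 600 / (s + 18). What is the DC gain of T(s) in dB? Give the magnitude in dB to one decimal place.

T(0) = 600 / 18 = 33.333
20 log₁₀(33.333) = 30.46 dB

30.5 dB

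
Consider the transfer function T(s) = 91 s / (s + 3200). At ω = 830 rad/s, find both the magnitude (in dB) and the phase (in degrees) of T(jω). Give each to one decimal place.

|j830| = 830
|j830 + 3200| = √(830² + 3200²) = 3306
|T(j830)| = 91 × 830 / 3306 = 22.847
20 log₁₀(22.847) = 27.18 dB
∠(j830) = 90.00°
∠(j830 + 3200) = arctan(830/3200) = 14.54°
∠T(j830) = 90.00° − 14.54° = 75.46°

|T| = 27.2 dB, ∠T = 75.5 deg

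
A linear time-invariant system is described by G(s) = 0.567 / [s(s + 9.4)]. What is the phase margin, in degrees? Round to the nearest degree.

90°

Gain crossover: |G(jω)| = 1 at ω ≈ 0.0603 rad/s.
∠G(j0.0603) = −90° − arctan(0.0603/9.4) ≈ -90.37°
PM = 180° + (-90.37°) = 89.63°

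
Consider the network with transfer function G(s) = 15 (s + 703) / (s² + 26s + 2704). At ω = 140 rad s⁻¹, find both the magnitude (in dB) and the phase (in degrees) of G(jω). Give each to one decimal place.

|j140 + 703| = √(140² + 703²) = 716.8
|(j140)² + 26(j140) + 2704| = |-16896 + j3640| = 1.728e+04
|G(j140)| = 15 × 716.8 / 1.728e+04 = 0.6221
20 log₁₀(0.6221) = -4.12 dB
∠(j140 + 703) = arctan(140/703) = 11.26°
∠[(j140)² + 26(j140) + 2704] = ∠[-16896 + j3640] = 167.84°
∠G(j140) = 11.26° − 167.84° = -156.58°

|G| = -4.1 dB, ∠G = -156.6 deg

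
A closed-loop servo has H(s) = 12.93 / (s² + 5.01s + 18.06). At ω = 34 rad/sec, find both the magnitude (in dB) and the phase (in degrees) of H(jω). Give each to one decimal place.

|(j34)² + 5.01(j34) + 18.06| = |-1137.9 + j170.34| = 1151
|H(j34)| = 12.93 / 1151 = 0.011237
20 log₁₀(0.011237) = -38.99 dB
∠[(j34)² + 5.01(j34) + 18.06] = ∠[-1137.9 + j170.34] = 171.49°
∠H(j34) = −171.49° = -171.49°

|H| = -39.0 dB, ∠H = -171.5°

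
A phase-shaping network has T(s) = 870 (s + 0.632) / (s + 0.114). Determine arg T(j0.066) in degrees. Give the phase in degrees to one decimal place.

∠(j0.066 + 0.632) = arctan(0.066/0.632) = 5.96°
∠(j0.066 + 0.114) = arctan(0.066/0.114) = 30.07°
∠T(j0.066) = 5.96° − 30.07° = -24.11°

-24.1°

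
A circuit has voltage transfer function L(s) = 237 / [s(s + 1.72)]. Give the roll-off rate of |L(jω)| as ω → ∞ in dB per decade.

With 0 zeros and 2 poles, the high-frequency asymptotic slope is 20 × (0 − 2) = -40 dB/decade.

-40 dB/decade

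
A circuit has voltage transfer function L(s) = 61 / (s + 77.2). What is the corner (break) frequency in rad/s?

The single real pole at s = −77.2 gives a corner at ω = 77.2 rad/s.

77.2 rad/s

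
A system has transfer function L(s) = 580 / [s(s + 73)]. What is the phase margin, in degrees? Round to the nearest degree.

84°

Gain crossover: |L(jω)| = 1 at ω ≈ 7.9 rad/s.
∠L(j7.9) = −90° − arctan(7.9/73) ≈ -96.18°
PM = 180° + (-96.18°) = 83.82°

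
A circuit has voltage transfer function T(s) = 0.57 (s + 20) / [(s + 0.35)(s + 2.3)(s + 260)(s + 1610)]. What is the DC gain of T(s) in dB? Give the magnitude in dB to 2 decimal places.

T(0) = 0.57 × 20 / (0.35 × 2.3 × 260 × 1610) = 3.3831e-05
20 log₁₀(3.3831e-05) = -89.414 dB

-89.41 dB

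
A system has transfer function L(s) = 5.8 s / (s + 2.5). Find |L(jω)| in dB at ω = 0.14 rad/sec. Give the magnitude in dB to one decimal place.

-9.8 dB

|j0.14| = 0.14
|j0.14 + 2.5| = √(0.14² + 2.5²) = 2.504
|L(j0.14)| = 5.8 × 0.14 / 2.504 = 0.32429
20 log₁₀(0.32429) = -9.78 dB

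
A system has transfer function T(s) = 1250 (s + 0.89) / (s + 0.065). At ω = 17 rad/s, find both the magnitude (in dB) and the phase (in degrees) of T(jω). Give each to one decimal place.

|j17 + 0.89| = √(17² + 0.89²) = 17.02
|j17 + 0.065| = √(17² + 0.065²) = 17
|T(j17)| = 1250 × 17.02 / 17 = 1251.7
20 log₁₀(1251.7) = 61.95 dB
∠(j17 + 0.89) = arctan(17/0.89) = 87.00°
∠(j17 + 0.065) = arctan(17/0.065) = 89.78°
∠T(j17) = 87.00° − 89.78° = -2.78°

|T| = 62.0 dB, ∠T = -2.8°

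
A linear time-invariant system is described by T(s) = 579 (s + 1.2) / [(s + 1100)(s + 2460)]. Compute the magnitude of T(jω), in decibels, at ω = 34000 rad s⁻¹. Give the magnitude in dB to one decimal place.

-35.4 dB

|j34000 + 1.2| = √(34000² + 1.2²) = 3.4e+04
|j34000 + 1100| = √(34000² + 1100²) = 3.402e+04
|j34000 + 2460| = √(34000² + 2460²) = 3.409e+04
|T(j34000)| = 579 × 3.4e+04 / (3.402e+04 × 3.409e+04) = 0.016976
20 log₁₀(0.016976) = -35.40 dB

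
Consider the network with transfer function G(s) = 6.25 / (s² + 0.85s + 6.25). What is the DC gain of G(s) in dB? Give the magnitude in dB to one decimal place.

G(0) = 6.25 / 6.25 = 1
20 log₁₀(1) = 0.00 dB

0.0 dB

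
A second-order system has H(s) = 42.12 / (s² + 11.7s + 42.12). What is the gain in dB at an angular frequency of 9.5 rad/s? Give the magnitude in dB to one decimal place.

-9.2 dB

|(j9.5)² + 11.7(j9.5) + 42.12| = |-48.13 + j111.15| = 121.1
|H(j9.5)| = 42.12 / 121.1 = 0.34775
20 log₁₀(0.34775) = -9.17 dB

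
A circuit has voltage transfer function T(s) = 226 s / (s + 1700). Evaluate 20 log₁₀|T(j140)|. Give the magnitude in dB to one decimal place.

25.4 dB

|j140| = 140
|j140 + 1700| = √(140² + 1700²) = 1706
|T(j140)| = 226 × 140 / 1706 = 18.549
20 log₁₀(18.549) = 25.37 dB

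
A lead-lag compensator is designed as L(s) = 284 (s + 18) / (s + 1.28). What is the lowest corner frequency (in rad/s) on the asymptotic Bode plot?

1.28 rad/s

Break frequencies occur at each pole and zero magnitude: 1.28 rad/s, 18 rad/s.
The lowest is 1.28 rad/s.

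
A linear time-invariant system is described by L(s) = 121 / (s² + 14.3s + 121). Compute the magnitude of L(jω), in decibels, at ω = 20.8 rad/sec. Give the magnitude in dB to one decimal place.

|(j20.8)² + 14.3(j20.8) + 121| = |-311.64 + j297.44| = 430.8
|L(j20.8)| = 121 / 430.8 = 0.28087
20 log₁₀(0.28087) = -11.03 dB

-11.0 dB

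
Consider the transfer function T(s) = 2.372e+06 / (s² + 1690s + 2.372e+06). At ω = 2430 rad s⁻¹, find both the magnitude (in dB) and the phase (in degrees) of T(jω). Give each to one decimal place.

|(j2430)² + 1690(j2430) + 2.372e+06| = |-3.5329e+06 + j4.1067e+06| = 5.417e+06
|T(j2430)| = 2.372e+06 / 5.417e+06 = 0.43786
20 log₁₀(0.43786) = -7.17 dB
∠[(j2430)² + 1690(j2430) + 2.372e+06] = ∠[-3.5329e+06 + j4.1067e+06] = 130.70°
∠T(j2430) = −130.70° = -130.70°

|T| = -7.2 dB, ∠T = -130.7°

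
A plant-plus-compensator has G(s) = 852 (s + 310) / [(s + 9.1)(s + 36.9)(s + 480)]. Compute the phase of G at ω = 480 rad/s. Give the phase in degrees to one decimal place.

∠(j480 + 310) = arctan(480/310) = 57.14°
∠(j480 + 9.1) = arctan(480/9.1) = 88.91°
∠(j480 + 36.9) = arctan(480/36.9) = 85.60°
∠(j480 + 480) = arctan(480/480) = 45.00°
∠G(j480) = 57.14° − (88.91° + 85.60° + 45.00°) = -162.37°

-162.4°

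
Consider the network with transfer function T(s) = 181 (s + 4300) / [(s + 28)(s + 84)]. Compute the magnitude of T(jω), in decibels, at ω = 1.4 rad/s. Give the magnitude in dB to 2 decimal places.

50.38 dB

|j1.4 + 4300| = √(1.4² + 4300²) = 4300
|j1.4 + 28| = √(1.4² + 28²) = 28.03
|j1.4 + 84| = √(1.4² + 84²) = 84.01
|T(j1.4)| = 181 × 4300 / (28.03 × 84.01) = 330.45
20 log₁₀(330.45) = 50.382 dB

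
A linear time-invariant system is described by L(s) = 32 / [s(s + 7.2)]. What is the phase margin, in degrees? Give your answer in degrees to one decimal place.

Gain crossover: |L(jω)| = 1 at ω ≈ 3.91 rad s⁻¹.
∠L(j3.91) = −90° − arctan(3.91/7.2) ≈ -118.48°
PM = 180° + (-118.48°) = 61.52°

61.5°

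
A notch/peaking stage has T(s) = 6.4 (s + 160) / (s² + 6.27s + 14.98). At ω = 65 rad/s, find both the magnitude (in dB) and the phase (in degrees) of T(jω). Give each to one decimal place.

|T| = -11.7 dB, ∠T = -152.4 deg

|j65 + 160| = √(65² + 160²) = 172.7
|(j65)² + 6.27(j65) + 14.98| = |-4210 + j407.55| = 4230
|T(j65)| = 6.4 × 172.7 / 4230 = 0.26131
20 log₁₀(0.26131) = -11.66 dB
∠(j65 + 160) = arctan(65/160) = 22.11°
∠[(j65)² + 6.27(j65) + 14.98] = ∠[-4210 + j407.55] = 174.47°
∠T(j65) = 22.11° − 174.47° = -152.36°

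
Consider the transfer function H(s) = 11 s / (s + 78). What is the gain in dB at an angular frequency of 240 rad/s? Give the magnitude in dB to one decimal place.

20.4 dB

|j240| = 240
|j240 + 78| = √(240² + 78²) = 252.4
|H(j240)| = 11 × 240 / 252.4 = 10.461
20 log₁₀(10.461) = 20.39 dB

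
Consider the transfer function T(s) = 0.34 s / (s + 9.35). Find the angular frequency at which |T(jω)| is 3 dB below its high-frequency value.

9.35 rad s⁻¹

For a single-pole high-pass, the −3 dB point is at the pole: ω = 9.35 rad s⁻¹.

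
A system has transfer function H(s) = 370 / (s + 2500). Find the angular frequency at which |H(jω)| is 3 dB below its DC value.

For a single-pole low-pass, the −3 dB point is at the pole: ω = 2500 rad/s.

2500 rad/s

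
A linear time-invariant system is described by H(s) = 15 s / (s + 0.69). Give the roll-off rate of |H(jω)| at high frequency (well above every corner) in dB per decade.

With 1 zero and 1 pole, the high-frequency asymptotic slope is 20 × (1 − 1) = 0 dB/decade.

0 dB/decade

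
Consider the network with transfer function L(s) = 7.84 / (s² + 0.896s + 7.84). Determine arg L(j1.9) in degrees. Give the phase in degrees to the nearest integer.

-22 deg

∠[(j1.9)² + 0.896(j1.9) + 7.84] = ∠[4.23 + j1.7024] = 21.92°
∠L(j1.9) = −21.92° = -21.92°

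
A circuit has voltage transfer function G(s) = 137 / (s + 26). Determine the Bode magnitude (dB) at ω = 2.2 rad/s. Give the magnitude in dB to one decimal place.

14.4 dB

|j2.2 + 26| = √(2.2² + 26²) = 26.09
|G(j2.2)| = 137 / 26.09 = 5.2505
20 log₁₀(5.2505) = 14.40 dB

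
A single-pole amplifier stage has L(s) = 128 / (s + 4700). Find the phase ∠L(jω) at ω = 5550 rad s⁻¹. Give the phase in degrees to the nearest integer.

∠(j5550 + 4700) = arctan(5550/4700) = 49.74°
∠L(j5550) = −49.74° = -49.74°

-50°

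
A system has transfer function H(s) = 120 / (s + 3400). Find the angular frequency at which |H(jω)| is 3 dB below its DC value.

3400 rad/sec

For a single-pole low-pass, the −3 dB point is at the pole: ω = 3400 rad/sec.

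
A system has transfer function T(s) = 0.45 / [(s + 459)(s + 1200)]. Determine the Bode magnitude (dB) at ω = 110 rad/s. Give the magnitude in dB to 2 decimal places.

|j110 + 459| = √(110² + 459²) = 472
|j110 + 1200| = √(110² + 1200²) = 1205
|T(j110)| = 0.45 / (472 × 1205) = 7.9118e-07
20 log₁₀(7.9118e-07) = -122.034 dB

-122.03 dB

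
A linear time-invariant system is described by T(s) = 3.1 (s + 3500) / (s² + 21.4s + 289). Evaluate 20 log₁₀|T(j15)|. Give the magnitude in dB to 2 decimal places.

|j15 + 3500| = √(15² + 3500²) = 3500
|(j15)² + 21.4(j15) + 289| = |64 + j321| = 327.3
|T(j15)| = 3.1 × 3500 / 327.3 = 33.149
20 log₁₀(33.149) = 30.409 dB

30.41 dB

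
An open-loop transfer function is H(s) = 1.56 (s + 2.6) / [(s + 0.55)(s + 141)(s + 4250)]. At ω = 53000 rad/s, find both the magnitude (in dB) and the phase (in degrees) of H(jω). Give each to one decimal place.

|H| = -185.1 dB, ∠H = -175.3°

|j53000 + 2.6| = √(53000² + 2.6²) = 5.3e+04
|j53000 + 0.55| = √(53000² + 0.55²) = 5.3e+04
|j53000 + 141| = √(53000² + 141²) = 5.3e+04
|j53000 + 4250| = √(53000² + 4250²) = 5.317e+04
|H(j53000)| = 1.56 × 5.3e+04 / (5.3e+04 × 5.3e+04 × 5.317e+04) = 5.5358e-10
20 log₁₀(5.5358e-10) = -185.14 dB
∠(j53000 + 2.6) = arctan(53000/2.6) = 90.00°
∠(j53000 + 0.55) = arctan(53000/0.55) = 90.00°
∠(j53000 + 141) = arctan(53000/141) = 89.85°
∠(j53000 + 4250) = arctan(53000/4250) = 85.42°
∠H(j53000) = 90.00° − (90.00° + 89.85° + 85.42°) = -175.27°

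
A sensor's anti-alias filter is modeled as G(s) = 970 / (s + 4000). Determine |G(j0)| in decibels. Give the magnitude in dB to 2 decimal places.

G(0) = 970 / 4000 = 0.2425
20 log₁₀(0.2425) = -12.306 dB

-12.31 dB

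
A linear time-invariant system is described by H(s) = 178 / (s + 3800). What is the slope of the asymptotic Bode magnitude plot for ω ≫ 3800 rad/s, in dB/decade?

With 0 zeros and 1 pole, the high-frequency asymptotic slope is 20 × (0 − 1) = -20 dB/decade.

-20 dB/decade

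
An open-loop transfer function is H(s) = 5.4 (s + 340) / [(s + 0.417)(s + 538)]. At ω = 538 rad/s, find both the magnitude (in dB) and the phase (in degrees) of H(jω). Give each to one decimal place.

|j538 + 340| = √(538² + 340²) = 636.4
|j538 + 0.417| = √(538² + 0.417²) = 538
|j538 + 538| = √(538² + 538²) = 760.8
|H(j538)| = 5.4 × 636.4 / (538 × 760.8) = 0.0083959
20 log₁₀(0.0083959) = -41.52 dB
∠(j538 + 340) = arctan(538/340) = 57.71°
∠(j538 + 0.417) = arctan(538/0.417) = 89.96°
∠(j538 + 538) = arctan(538/538) = 45.00°
∠H(j538) = 57.71° − (89.96° + 45.00°) = -77.25°

|H| = -41.5 dB, ∠H = -77.2°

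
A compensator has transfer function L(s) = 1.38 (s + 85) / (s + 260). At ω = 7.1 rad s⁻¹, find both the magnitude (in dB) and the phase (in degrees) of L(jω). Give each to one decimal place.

|j7.1 + 85| = √(7.1² + 85²) = 85.3
|j7.1 + 260| = √(7.1² + 260²) = 260.1
|L(j7.1)| = 1.38 × 85.3 / 260.1 = 0.45256
20 log₁₀(0.45256) = -6.89 dB
∠(j7.1 + 85) = arctan(7.1/85) = 4.77°
∠(j7.1 + 260) = arctan(7.1/260) = 1.56°
∠L(j7.1) = 4.77° − 1.56° = 3.21°

|L| = -6.9 dB, ∠L = 3.2°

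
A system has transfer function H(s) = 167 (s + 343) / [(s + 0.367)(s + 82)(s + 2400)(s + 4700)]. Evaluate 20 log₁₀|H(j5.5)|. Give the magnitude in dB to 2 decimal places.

-99.01 dB

|j5.5 + 343| = √(5.5² + 343²) = 343
|j5.5 + 0.367| = √(5.5² + 0.367²) = 5.512
|j5.5 + 82| = √(5.5² + 82²) = 82.18
|j5.5 + 2400| = √(5.5² + 2400²) = 2400
|j5.5 + 4700| = √(5.5² + 4700²) = 4700
|H(j5.5)| = 167 × 343 / (5.512 × 82.18 × 2400 × 4700) = 1.1211e-05
20 log₁₀(1.1211e-05) = -99.007 dB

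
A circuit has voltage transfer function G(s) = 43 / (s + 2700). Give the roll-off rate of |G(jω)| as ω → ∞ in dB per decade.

With 0 zeros and 1 pole, the high-frequency asymptotic slope is 20 × (0 − 1) = -20 dB/decade.

-20 dB/decade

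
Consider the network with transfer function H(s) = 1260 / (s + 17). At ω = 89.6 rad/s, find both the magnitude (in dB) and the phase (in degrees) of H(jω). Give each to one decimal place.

|H| = 22.8 dB, ∠H = -79.3°

|j89.6 + 17| = √(89.6² + 17²) = 91.2
|H(j89.6)| = 1260 / 91.2 = 13.816
20 log₁₀(13.816) = 22.81 dB
∠(j89.6 + 17) = arctan(89.6/17) = 79.26°
∠H(j89.6) = −79.26° = -79.26°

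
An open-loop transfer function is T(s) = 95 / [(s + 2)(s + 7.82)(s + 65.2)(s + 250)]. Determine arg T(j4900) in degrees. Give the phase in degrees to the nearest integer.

-356°

∠(j4900 + 2) = arctan(4900/2) = 89.98°
∠(j4900 + 7.82) = arctan(4900/7.82) = 89.91°
∠(j4900 + 65.2) = arctan(4900/65.2) = 89.24°
∠(j4900 + 250) = arctan(4900/250) = 87.08°
∠T(j4900) = − (89.98° + 89.91° + 89.24° + 87.08°) = -356.20°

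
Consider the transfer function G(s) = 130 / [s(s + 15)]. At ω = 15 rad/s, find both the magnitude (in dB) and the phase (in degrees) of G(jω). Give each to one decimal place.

|G| = -7.8 dB, ∠G = -135.0°

|j15 + 15| = √(15² + 15²) = 21.21
|j15| = 15
|G(j15)| = 130 / (21.21 × 15) = 0.40855
20 log₁₀(0.40855) = -7.78 dB
∠(j15 + 15) = arctan(15/15) = 45.00°
∠(j15) = 90.00°
∠G(j15) = − (45.00° + 90.00°) = -135.00°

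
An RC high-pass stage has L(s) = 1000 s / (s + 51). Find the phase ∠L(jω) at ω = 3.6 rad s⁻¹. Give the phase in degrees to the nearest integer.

∠(j3.6) = 90.00°
∠(j3.6 + 51) = arctan(3.6/51) = 4.04°
∠L(j3.6) = 90.00° − 4.04° = 85.96°

86°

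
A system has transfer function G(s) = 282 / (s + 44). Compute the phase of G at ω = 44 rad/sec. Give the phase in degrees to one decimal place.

∠(j44 + 44) = arctan(44/44) = 45.00°
∠G(j44) = −45.00° = -45.00°

-45.0°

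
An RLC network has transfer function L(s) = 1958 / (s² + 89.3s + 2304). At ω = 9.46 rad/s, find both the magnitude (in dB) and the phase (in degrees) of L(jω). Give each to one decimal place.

|(j9.46)² + 89.3(j9.46) + 2304| = |2214.5 + j844.78| = 2370
|L(j9.46)| = 1958 / 2370 = 0.8261
20 log₁₀(0.8261) = -1.66 dB
∠[(j9.46)² + 89.3(j9.46) + 2304] = ∠[2214.5 + j844.78] = 20.88°
∠L(j9.46) = −20.88° = -20.88°

|L| = -1.7 dB, ∠L = -20.9°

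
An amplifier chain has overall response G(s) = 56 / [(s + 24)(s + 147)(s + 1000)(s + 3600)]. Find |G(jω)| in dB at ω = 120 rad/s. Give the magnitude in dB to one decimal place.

|j120 + 24| = √(120² + 24²) = 122.4
|j120 + 147| = √(120² + 147²) = 189.8
|j120 + 1000| = √(120² + 1000²) = 1007
|j120 + 3600| = √(120² + 3600²) = 3602
|G(j120)| = 56 / (122.4 × 189.8 × 1007 × 3602) = 6.6472e-10
20 log₁₀(6.6472e-10) = -183.55 dB

-183.5 dB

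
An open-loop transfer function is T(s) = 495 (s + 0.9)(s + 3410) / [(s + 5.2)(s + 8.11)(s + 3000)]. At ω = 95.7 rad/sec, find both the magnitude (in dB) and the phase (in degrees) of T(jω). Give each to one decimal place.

|j95.7 + 0.9| = √(95.7² + 0.9²) = 95.7
|j95.7 + 3410| = √(95.7² + 3410²) = 3411
|j95.7 + 5.2| = √(95.7² + 5.2²) = 95.84
|j95.7 + 8.11| = √(95.7² + 8.11²) = 96.04
|j95.7 + 3000| = √(95.7² + 3000²) = 3002
|T(j95.7)| = 495 × 95.7 × 3411 / (95.84 × 96.04 × 3002) = 5.8493
20 log₁₀(5.8493) = 15.34 dB
∠(j95.7 + 0.9) = arctan(95.7/0.9) = 89.46°
∠(j95.7 + 3410) = arctan(95.7/3410) = 1.61°
∠(j95.7 + 5.2) = arctan(95.7/5.2) = 86.89°
∠(j95.7 + 8.11) = arctan(95.7/8.11) = 85.16°
∠(j95.7 + 3000) = arctan(95.7/3000) = 1.83°
∠T(j95.7) = 89.46° + 1.61° − (86.89° + 85.16° + 1.83°) = -82.80°

|T| = 15.3 dB, ∠T = -82.8°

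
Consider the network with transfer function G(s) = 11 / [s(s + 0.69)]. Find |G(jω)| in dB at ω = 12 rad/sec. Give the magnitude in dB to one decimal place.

|j12 + 0.69| = √(12² + 0.69²) = 12.02
|j12| = 12
|G(j12)| = 11 / (12.02 × 12) = 0.076263
20 log₁₀(0.076263) = -22.35 dB

-22.4 dB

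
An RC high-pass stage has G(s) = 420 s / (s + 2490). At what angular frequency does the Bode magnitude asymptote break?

The single real pole at s = −2490 gives a corner at ω = 2490 rad/sec.

2490 rad/sec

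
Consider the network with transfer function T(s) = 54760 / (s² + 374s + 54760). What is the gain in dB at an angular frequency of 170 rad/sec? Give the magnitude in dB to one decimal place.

|(j170)² + 374(j170) + 54760| = |25860 + j63580| = 6.864e+04
|T(j170)| = 54760 / 6.864e+04 = 0.79781
20 log₁₀(0.79781) = -1.96 dB

-2.0 dB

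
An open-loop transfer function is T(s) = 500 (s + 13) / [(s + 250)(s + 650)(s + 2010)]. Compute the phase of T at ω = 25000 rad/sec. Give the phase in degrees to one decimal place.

-173.4°

∠(j25000 + 13) = arctan(25000/13) = 89.97°
∠(j25000 + 250) = arctan(25000/250) = 89.43°
∠(j25000 + 650) = arctan(25000/650) = 88.51°
∠(j25000 + 2010) = arctan(25000/2010) = 85.40°
∠T(j25000) = 89.97° − (89.43° + 88.51° + 85.40°) = -173.37°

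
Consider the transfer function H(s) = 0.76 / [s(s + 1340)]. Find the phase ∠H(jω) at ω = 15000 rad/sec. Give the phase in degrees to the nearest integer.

-175°

∠(j15000 + 1340) = arctan(15000/1340) = 84.90°
∠(j15000) = 90.00°
∠H(j15000) = − (84.90° + 90.00°) = -174.90°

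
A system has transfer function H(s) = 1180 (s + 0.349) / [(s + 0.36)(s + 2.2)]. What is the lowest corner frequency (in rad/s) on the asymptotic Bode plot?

0.349 rad/s

Break frequencies occur at each pole and zero magnitude: 0.349 rad/s, 0.36 rad/s, 2.2 rad/s.
The lowest is 0.349 rad/s.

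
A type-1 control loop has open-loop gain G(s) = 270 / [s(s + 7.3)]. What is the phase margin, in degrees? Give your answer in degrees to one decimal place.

Gain crossover: |G(jω)| = 1 at ω ≈ 15.6 rad s⁻¹.
∠G(j15.6) = −90° − arctan(15.6/7.3) ≈ -154.98°
PM = 180° + (-154.98°) = 25.02°

25.0°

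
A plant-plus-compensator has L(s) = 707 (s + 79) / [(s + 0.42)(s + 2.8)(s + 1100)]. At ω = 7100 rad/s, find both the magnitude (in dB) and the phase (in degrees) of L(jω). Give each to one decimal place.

|L| = -97.2 dB, ∠L = -171.8 deg

|j7100 + 79| = √(7100² + 79²) = 7100
|j7100 + 0.42| = √(7100² + 0.42²) = 7100
|j7100 + 2.8| = √(7100² + 2.8²) = 7100
|j7100 + 1100| = √(7100² + 1100²) = 7185
|L(j7100)| = 707 × 7100 / (7100 × 7100 × 7185) = 1.3861e-05
20 log₁₀(1.3861e-05) = -97.16 dB
∠(j7100 + 79) = arctan(7100/79) = 89.36°
∠(j7100 + 0.42) = arctan(7100/0.42) = 90.00°
∠(j7100 + 2.8) = arctan(7100/2.8) = 89.98°
∠(j7100 + 1100) = arctan(7100/1100) = 81.19°
∠L(j7100) = 89.36° − (90.00° + 89.98° + 81.19°) = -171.80°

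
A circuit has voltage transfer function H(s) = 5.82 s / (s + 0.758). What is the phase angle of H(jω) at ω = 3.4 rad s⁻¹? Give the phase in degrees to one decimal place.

12.6°

∠(j3.4) = 90.00°
∠(j3.4 + 0.758) = arctan(3.4/0.758) = 77.43°
∠H(j3.4) = 90.00° − 77.43° = 12.57°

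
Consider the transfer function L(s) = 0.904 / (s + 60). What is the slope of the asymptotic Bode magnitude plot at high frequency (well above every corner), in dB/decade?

With 0 zeros and 1 pole, the high-frequency asymptotic slope is 20 × (0 − 1) = -20 dB/decade.

-20 dB/decade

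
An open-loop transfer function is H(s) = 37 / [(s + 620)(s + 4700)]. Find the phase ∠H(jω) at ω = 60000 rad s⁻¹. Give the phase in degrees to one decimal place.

∠(j60000 + 620) = arctan(60000/620) = 89.41°
∠(j60000 + 4700) = arctan(60000/4700) = 85.52°
∠H(j60000) = − (89.41° + 85.52°) = -174.93°

-174.9°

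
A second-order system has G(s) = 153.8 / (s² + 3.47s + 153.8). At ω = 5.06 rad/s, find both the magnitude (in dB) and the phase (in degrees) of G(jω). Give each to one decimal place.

|(j5.06)² + 3.47(j5.06) + 153.8| = |128.2 + j17.558| = 129.4
|G(j5.06)| = 153.8 / 129.4 = 1.1886
20 log₁₀(1.1886) = 1.50 dB
∠[(j5.06)² + 3.47(j5.06) + 153.8] = ∠[128.2 + j17.558] = 7.80°
∠G(j5.06) = −7.80° = -7.80°

|G| = 1.5 dB, ∠G = -7.8°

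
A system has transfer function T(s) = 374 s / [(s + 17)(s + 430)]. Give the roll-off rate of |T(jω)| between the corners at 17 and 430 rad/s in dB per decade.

0 dB/decade

In this band the factors already past their corner are: 1 differentiator zero, pole at 17; net slope = 0 dB/decade.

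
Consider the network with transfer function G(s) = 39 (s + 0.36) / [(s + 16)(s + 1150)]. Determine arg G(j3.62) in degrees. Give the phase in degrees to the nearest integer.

∠(j3.62 + 0.36) = arctan(3.62/0.36) = 84.32°
∠(j3.62 + 16) = arctan(3.62/16) = 12.75°
∠(j3.62 + 1150) = arctan(3.62/1150) = 0.18°
∠G(j3.62) = 84.32° − (12.75° + 0.18°) = 71.39°

71 deg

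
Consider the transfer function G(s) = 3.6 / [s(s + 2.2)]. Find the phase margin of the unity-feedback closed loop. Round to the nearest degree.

Gain crossover: |G(jω)| = 1 at ω ≈ 1.38 rad/s.
∠G(j1.38) = −90° − arctan(1.38/2.2) ≈ -122.19°
PM = 180° + (-122.19°) = 57.81°

58°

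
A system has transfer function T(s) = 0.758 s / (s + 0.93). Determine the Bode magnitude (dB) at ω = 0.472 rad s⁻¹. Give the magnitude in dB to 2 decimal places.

|j0.472| = 0.472
|j0.472 + 0.93| = √(0.472² + 0.93²) = 1.043
|T(j0.472)| = 0.758 × 0.472 / 1.043 = 0.34305
20 log₁₀(0.34305) = -9.293 dB

-9.29 dB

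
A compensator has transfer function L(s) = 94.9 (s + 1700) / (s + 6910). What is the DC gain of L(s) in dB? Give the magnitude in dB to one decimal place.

L(0) = 94.9 × 1700 / 6910 = 23.347
20 log₁₀(23.347) = 27.36 dB

27.4 dB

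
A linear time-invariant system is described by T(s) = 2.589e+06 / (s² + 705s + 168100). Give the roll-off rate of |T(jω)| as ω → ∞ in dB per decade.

-40 dB/decade

With 0 zeros and 2 poles, the high-frequency asymptotic slope is 20 × (0 − 2) = -40 dB/decade.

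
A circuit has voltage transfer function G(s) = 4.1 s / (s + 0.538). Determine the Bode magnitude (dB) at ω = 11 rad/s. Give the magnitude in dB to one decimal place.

|j11| = 11
|j11 + 0.538| = √(11² + 0.538²) = 11.01
|G(j11)| = 4.1 × 11 / 11.01 = 4.0951
20 log₁₀(4.0951) = 12.25 dB

12.2 dB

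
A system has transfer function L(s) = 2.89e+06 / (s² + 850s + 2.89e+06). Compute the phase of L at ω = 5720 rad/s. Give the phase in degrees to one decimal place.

-170.7°

∠[(j5720)² + 850(j5720) + 2.89e+06] = ∠[-2.9828e+07 + j4.862e+06] = 170.74°
∠L(j5720) = −170.74° = -170.74°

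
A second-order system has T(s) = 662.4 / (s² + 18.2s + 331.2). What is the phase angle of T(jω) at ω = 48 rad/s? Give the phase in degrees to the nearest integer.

∠[(j48)² + 18.2(j48) + 331.2] = ∠[-1972.8 + j873.6] = 156.12°
∠T(j48) = −156.12° = -156.12°

-156 deg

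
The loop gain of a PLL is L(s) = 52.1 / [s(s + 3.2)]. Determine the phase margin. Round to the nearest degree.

Gain crossover: |L(jω)| = 1 at ω ≈ 6.87 rad/s.
∠L(j6.87) = −90° − arctan(6.87/3.2) ≈ -155.03°
PM = 180° + (-155.03°) = 24.97°

25°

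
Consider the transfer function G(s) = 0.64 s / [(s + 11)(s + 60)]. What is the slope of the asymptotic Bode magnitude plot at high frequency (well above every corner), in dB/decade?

-20 dB/decade

With 1 zero and 2 poles, the high-frequency asymptotic slope is 20 × (1 − 2) = -20 dB/decade.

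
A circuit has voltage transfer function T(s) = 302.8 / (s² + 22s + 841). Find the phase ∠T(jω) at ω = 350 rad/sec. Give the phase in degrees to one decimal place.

-176.4 deg

∠[(j350)² + 22(j350) + 841] = ∠[-1.2166e+05 + j7700] = 176.38°
∠T(j350) = −176.38° = -176.38°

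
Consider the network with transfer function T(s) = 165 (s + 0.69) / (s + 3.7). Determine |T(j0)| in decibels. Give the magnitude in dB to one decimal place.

T(0) = 165 × 0.69 / 3.7 = 30.77
20 log₁₀(30.77) = 29.76 dB

29.8 dB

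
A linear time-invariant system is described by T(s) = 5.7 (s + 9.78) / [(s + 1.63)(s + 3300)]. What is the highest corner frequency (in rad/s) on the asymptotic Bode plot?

3300 rad/s

Break frequencies occur at each pole and zero magnitude: 1.63 rad/s, 9.78 rad/s, 3300 rad/s.
The highest is 3300 rad/s.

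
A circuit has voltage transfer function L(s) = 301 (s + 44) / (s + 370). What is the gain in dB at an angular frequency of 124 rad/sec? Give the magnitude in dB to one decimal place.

40.1 dB

|j124 + 44| = √(124² + 44²) = 131.6
|j124 + 370| = √(124² + 370²) = 390.2
|L(j124)| = 301 × 131.6 / 390.2 = 101.49
20 log₁₀(101.49) = 40.13 dB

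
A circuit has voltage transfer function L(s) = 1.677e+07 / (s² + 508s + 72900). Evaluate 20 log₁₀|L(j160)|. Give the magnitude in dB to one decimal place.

45.0 dB

|(j160)² + 508(j160) + 72900| = |47300 + j81280| = 9.404e+04
|L(j160)| = 1.677e+07 / 9.404e+04 = 178.33
20 log₁₀(178.33) = 45.02 dB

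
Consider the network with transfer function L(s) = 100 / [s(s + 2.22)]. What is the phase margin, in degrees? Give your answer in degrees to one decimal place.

Gain crossover: |L(jω)| = 1 at ω ≈ 9.88 rad/sec.
∠L(j9.88) = −90° − arctan(9.88/2.22) ≈ -167.33°
PM = 180° + (-167.33°) = 12.67°

12.7°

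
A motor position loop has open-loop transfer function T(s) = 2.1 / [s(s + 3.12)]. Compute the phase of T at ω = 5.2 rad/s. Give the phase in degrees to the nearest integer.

∠(j5.2 + 3.12) = arctan(5.2/3.12) = 59.04°
∠(j5.2) = 90.00°
∠T(j5.2) = − (59.04° + 90.00°) = -149.04°

-149 deg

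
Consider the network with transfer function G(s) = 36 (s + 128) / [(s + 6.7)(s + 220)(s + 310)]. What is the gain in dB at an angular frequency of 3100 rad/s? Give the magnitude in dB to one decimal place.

|j3100 + 128| = √(3100² + 128²) = 3103
|j3100 + 6.7| = √(3100² + 6.7²) = 3100
|j3100 + 220| = √(3100² + 220²) = 3108
|j3100 + 310| = √(3100² + 310²) = 3115
|G(j3100)| = 36 × 3103 / (3100 × 3108 × 3115) = 3.7213e-06
20 log₁₀(3.7213e-06) = -108.59 dB

-108.6 dB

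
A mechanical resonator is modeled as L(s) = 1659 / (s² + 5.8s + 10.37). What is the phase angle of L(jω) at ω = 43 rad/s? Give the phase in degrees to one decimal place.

-172.3°

∠[(j43)² + 5.8(j43) + 10.37] = ∠[-1838.6 + j249.4] = 172.28°
∠L(j43) = −172.28° = -172.28°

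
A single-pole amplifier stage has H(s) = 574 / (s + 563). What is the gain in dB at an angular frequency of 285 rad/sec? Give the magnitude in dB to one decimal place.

-0.8 dB

|j285 + 563| = √(285² + 563²) = 631
|H(j285)| = 574 / 631 = 0.90963
20 log₁₀(0.90963) = -0.82 dB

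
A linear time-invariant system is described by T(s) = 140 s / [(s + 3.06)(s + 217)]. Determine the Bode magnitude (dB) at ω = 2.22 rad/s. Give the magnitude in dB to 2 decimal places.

-8.43 dB

|j2.22| = 2.22
|j2.22 + 3.06| = √(2.22² + 3.06²) = 3.78
|j2.22 + 217| = √(2.22² + 217²) = 217
|T(j2.22)| = 140 × 2.22 / (3.78 × 217) = 0.37884
20 log₁₀(0.37884) = -8.431 dB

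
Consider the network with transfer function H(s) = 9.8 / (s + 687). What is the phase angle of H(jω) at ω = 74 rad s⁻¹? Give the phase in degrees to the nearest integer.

∠(j74 + 687) = arctan(74/687) = 6.15°
∠H(j74) = −6.15° = -6.15°

-6 deg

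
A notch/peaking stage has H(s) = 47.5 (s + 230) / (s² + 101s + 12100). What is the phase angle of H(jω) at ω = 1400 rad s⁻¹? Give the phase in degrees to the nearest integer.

∠(j1400 + 230) = arctan(1400/230) = 80.67°
∠[(j1400)² + 101(j1400) + 12100] = ∠[-1.9479e+06 + j1.414e+05] = 175.85°
∠H(j1400) = 80.67° − 175.85° = -95.18°

-95°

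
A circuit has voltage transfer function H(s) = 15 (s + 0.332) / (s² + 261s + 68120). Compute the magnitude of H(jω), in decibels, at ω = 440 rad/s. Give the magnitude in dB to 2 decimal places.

|j440 + 0.332| = √(440² + 0.332²) = 440
|(j440)² + 261(j440) + 68120| = |-1.2548e+05 + j1.1484e+05| = 1.701e+05
|H(j440)| = 15 × 440 / 1.701e+05 = 0.038801
20 log₁₀(0.038801) = -28.223 dB

-28.22 dB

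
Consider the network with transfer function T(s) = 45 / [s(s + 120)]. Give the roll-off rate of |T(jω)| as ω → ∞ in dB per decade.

-40 dB/decade

With 0 zeros and 2 poles, the high-frequency asymptotic slope is 20 × (0 − 2) = -40 dB/decade.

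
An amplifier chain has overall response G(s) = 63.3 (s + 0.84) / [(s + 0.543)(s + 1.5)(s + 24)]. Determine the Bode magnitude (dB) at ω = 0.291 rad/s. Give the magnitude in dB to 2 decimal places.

7.93 dB

|j0.291 + 0.84| = √(0.291² + 0.84²) = 0.889
|j0.291 + 0.543| = √(0.291² + 0.543²) = 0.6161
|j0.291 + 1.5| = √(0.291² + 1.5²) = 1.528
|j0.291 + 24| = √(0.291² + 24²) = 24
|G(j0.291)| = 63.3 × 0.889 / (0.6161 × 1.528 × 24) = 2.4907
20 log₁₀(2.4907) = 7.926 dB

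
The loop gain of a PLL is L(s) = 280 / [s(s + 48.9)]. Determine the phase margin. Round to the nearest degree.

Gain crossover: |L(jω)| = 1 at ω ≈ 5.69 rad/s.
∠L(j5.69) = −90° − arctan(5.69/48.9) ≈ -96.63°
PM = 180° + (-96.63°) = 83.37°

83°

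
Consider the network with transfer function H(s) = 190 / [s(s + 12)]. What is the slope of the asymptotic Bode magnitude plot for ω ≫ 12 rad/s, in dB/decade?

With 0 zeros and 2 poles, the high-frequency asymptotic slope is 20 × (0 − 2) = -40 dB/decade.

-40 dB/decade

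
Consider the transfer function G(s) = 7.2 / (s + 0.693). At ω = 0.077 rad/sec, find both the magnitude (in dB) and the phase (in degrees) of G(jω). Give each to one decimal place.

|j0.077 + 0.693| = √(0.077² + 0.693²) = 0.6973
|G(j0.077)| = 7.2 / 0.6973 = 10.326
20 log₁₀(10.326) = 20.28 dB
∠(j0.077 + 0.693) = arctan(0.077/0.693) = 6.34°
∠G(j0.077) = −6.34° = -6.34°

|G| = 20.3 dB, ∠G = -6.3°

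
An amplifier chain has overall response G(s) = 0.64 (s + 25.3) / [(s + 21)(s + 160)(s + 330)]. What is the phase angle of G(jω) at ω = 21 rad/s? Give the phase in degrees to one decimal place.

∠(j21 + 25.3) = arctan(21/25.3) = 39.69°
∠(j21 + 21) = arctan(21/21) = 45.00°
∠(j21 + 160) = arctan(21/160) = 7.48°
∠(j21 + 330) = arctan(21/330) = 3.64°
∠G(j21) = 39.69° − (45.00° + 7.48° + 3.64°) = -16.42°

-16.4 deg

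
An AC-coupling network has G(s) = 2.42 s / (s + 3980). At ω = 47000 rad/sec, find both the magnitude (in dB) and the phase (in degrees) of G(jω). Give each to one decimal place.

|j47000| = 4.7e+04
|j47000 + 3980| = √(47000² + 3980²) = 4.717e+04
|G(j47000)| = 2.42 × 4.7e+04 / 4.717e+04 = 2.4114
20 log₁₀(2.4114) = 7.65 dB
∠(j47000) = 90.00°
∠(j47000 + 3980) = arctan(47000/3980) = 85.16°
∠G(j47000) = 90.00° − 85.16° = 4.84°

|G| = 7.6 dB, ∠G = 4.8°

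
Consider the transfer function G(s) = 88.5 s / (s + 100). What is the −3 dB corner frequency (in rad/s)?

100 rad/s

For a single-pole high-pass, the −3 dB point is at the pole: ω = 100 rad/s.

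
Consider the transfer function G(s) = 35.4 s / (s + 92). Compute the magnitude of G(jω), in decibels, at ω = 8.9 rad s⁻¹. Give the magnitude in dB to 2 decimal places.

|j8.9| = 8.9
|j8.9 + 92| = √(8.9² + 92²) = 92.43
|G(j8.9)| = 35.4 × 8.9 / 92.43 = 3.4087
20 log₁₀(3.4087) = 10.652 dB

10.65 dB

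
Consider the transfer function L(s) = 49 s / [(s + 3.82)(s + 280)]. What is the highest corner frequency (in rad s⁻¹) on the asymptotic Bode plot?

280 rad s⁻¹

Break frequencies occur at each pole and zero magnitude: 3.82 rad s⁻¹, 280 rad s⁻¹.
The highest is 280 rad s⁻¹.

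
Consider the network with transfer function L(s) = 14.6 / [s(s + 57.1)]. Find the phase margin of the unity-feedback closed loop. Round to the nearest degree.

Gain crossover: |L(jω)| = 1 at ω ≈ 0.256 rad/s.
∠L(j0.256) = −90° − arctan(0.256/57.1) ≈ -90.26°
PM = 180° + (-90.26°) = 89.74°

90°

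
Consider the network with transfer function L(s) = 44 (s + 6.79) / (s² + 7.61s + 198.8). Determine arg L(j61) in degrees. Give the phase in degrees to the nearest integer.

-89°

∠(j61 + 6.79) = arctan(61/6.79) = 83.65°
∠[(j61)² + 7.61(j61) + 198.8] = ∠[-3522.2 + j464.21] = 172.49°
∠L(j61) = 83.65° − 172.49° = -88.84°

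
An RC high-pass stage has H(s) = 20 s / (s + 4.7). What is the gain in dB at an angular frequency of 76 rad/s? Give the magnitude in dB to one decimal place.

26.0 dB

|j76| = 76
|j76 + 4.7| = √(76² + 4.7²) = 76.15
|H(j76)| = 20 × 76 / 76.15 = 19.962
20 log₁₀(19.962) = 26.00 dB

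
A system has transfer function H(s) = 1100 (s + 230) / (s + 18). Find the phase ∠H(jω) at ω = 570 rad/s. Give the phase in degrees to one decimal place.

∠(j570 + 230) = arctan(570/230) = 68.03°
∠(j570 + 18) = arctan(570/18) = 88.19°
∠H(j570) = 68.03° − 88.19° = -20.17°

-20.2°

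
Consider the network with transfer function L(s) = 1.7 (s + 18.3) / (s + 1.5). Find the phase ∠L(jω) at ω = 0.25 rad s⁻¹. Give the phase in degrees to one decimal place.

∠(j0.25 + 18.3) = arctan(0.25/18.3) = 0.78°
∠(j0.25 + 1.5) = arctan(0.25/1.5) = 9.46°
∠L(j0.25) = 0.78° − 9.46° = -8.68°

-8.7°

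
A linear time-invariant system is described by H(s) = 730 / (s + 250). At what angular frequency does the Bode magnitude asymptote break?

The single real pole at s = −250 gives a corner at ω = 250 rad/s.

250 rad/s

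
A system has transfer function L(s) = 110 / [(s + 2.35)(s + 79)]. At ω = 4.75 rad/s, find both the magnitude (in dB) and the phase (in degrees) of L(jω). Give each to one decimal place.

|L| = -11.6 dB, ∠L = -67.1 deg

|j4.75 + 2.35| = √(4.75² + 2.35²) = 5.3
|j4.75 + 79| = √(4.75² + 79²) = 79.14
|L(j4.75)| = 110 / (5.3 × 79.14) = 0.26227
20 log₁₀(0.26227) = -11.63 dB
∠(j4.75 + 2.35) = arctan(4.75/2.35) = 63.68°
∠(j4.75 + 79) = arctan(4.75/79) = 3.44°
∠L(j4.75) = − (63.68° + 3.44°) = -67.12°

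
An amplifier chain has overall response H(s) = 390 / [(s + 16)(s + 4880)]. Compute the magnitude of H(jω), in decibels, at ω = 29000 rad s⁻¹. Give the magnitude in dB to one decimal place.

|j29000 + 16| = √(29000² + 16²) = 2.9e+04
|j29000 + 4880| = √(29000² + 4880²) = 2.941e+04
|H(j29000)| = 390 / (2.9e+04 × 2.941e+04) = 4.573e-07
20 log₁₀(4.573e-07) = -126.80 dB

-126.8 dB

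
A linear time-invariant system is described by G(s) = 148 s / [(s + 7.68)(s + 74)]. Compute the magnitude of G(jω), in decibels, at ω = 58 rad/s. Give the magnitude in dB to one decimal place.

|j58| = 58
|j58 + 7.68| = √(58² + 7.68²) = 58.51
|j58 + 74| = √(58² + 74²) = 94.02
|G(j58)| = 148 × 58 / (58.51 × 94.02) = 1.5605
20 log₁₀(1.5605) = 3.87 dB

3.9 dB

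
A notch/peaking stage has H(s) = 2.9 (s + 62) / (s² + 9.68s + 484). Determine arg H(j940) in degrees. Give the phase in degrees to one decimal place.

∠(j940 + 62) = arctan(940/62) = 86.23°
∠[(j940)² + 9.68(j940) + 484] = ∠[-8.8312e+05 + j9099.2] = 179.41°
∠H(j940) = 86.23° − 179.41° = -93.18°

-93.2 deg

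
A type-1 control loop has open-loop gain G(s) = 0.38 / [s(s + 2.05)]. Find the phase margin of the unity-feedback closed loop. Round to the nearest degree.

Gain crossover: |G(jω)| = 1 at ω ≈ 0.185 rad s⁻¹.
∠G(j0.185) = −90° − arctan(0.185/2.05) ≈ -95.15°
PM = 180° + (-95.15°) = 84.85°

85°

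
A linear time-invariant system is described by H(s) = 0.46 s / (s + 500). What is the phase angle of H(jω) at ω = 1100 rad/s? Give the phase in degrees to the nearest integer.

∠(j1100) = 90.00°
∠(j1100 + 500) = arctan(1100/500) = 65.56°
∠H(j1100) = 90.00° − 65.56° = 24.44°

24 deg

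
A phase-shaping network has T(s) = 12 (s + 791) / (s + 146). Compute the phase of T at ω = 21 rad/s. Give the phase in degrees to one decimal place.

-6.7°

∠(j21 + 791) = arctan(21/791) = 1.52°
∠(j21 + 146) = arctan(21/146) = 8.19°
∠T(j21) = 1.52° − 8.19° = -6.66°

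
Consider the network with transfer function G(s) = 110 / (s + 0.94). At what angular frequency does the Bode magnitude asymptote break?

0.94 rad/s

The single real pole at s = −0.94 gives a corner at ω = 0.94 rad/s.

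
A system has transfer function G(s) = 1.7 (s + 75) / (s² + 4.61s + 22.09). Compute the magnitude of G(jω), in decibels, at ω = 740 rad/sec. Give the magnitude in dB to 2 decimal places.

-52.73 dB

|j740 + 75| = √(740² + 75²) = 743.8
|(j740)² + 4.61(j740) + 22.09| = |-5.4758e+05 + j3411.4| = 5.476e+05
|G(j740)| = 1.7 × 743.8 / 5.476e+05 = 0.0023091
20 log₁₀(0.0023091) = -52.731 dB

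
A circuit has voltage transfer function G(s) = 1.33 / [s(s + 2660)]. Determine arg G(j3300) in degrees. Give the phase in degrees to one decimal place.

-141.1°

∠(j3300 + 2660) = arctan(3300/2660) = 51.13°
∠(j3300) = 90.00°
∠G(j3300) = − (51.13° + 90.00°) = -141.13°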